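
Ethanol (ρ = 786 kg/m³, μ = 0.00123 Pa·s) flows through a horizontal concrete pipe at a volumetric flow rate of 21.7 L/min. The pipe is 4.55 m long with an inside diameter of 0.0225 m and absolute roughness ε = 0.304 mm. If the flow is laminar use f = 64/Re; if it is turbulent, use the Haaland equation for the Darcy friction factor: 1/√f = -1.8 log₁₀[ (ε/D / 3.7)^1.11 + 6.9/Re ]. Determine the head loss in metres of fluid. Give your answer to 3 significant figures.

Q = 21.7 L/min = 21.7/60000 = 0.0003617 m³/s.
Cross-sectional area A = πD²/4 = π(0.0225)²/4 = 0.0003976 m²; mean velocity V = Q/A = 0.0003617/0.0003976 = 0.9096 m/s.
Reynolds number Re = ρVD/μ = 786 · 0.9096 · 0.0225 / 0.00123 = 1.308e+04.
Re > 4000 → turbulent. Relative roughness ε/D = 0.000304/0.0225 = 0.0135. Haaland: 1/√f = -1.8 log₁₀[(0.0135/3.7)^1.11 + 6.9/1.308e+04] = -1.8 log₁₀[0.00197 + 0.000528] = 4.685, so f = 0.04557.
Darcy-Weisbach: ΔP = f(L/D)(ρV²/2) = 0.04557·(4.55/0.0225)·(786·0.9096²/2) = 0.04557·202.2·325.2 = 2996 Pa.
Head loss h_f = ΔP/(ρg) = 2996/(786·9.81) = 0.389 m.

h_f ≈ 0.389 m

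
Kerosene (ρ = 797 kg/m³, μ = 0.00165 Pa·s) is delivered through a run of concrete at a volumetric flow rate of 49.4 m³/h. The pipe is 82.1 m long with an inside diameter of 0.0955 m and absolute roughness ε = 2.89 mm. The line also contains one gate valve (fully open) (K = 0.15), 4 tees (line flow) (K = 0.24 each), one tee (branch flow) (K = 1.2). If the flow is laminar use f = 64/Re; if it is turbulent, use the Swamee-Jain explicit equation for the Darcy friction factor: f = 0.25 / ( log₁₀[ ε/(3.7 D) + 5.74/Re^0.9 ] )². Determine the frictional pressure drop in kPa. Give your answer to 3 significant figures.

ΔP ≈ 76.3 kPa

Q = 49.4 m³/h = 49.4/3600 = 0.01372 m³/s.
Cross-sectional area A = πD²/4 = π(0.0955)²/4 = 0.007163 m²; mean velocity V = Q/A = 0.01372/0.007163 = 1.916 m/s.
Reynolds number Re = ρVD/μ = 797 · 1.916 · 0.0955 / 0.00165 = 8.837e+04.
Re > 4000 → turbulent. Relative roughness ε/D = 0.00289/0.0955 = 0.0303. Swamee-Jain: f = 0.25/(log₁₀[0.0303/3.7 + 5.74/8.837e+04^0.9])² = 0.25/(log₁₀[0.00818 + 0.000203])² = 0.25/(-2.077)² = 0.05797.
Total minor-loss coefficient ΣK = 1·0.15 + 4·0.24 + 1·1.2 = 2.31.
ΔP = [f·L/D + ΣK]·(ρV²/2) = [0.05797·82.1/0.0955 + 2.31]·(797·1.916²/2) = [49.84 + 2.31]·1462 = 7.626e+04 Pa.
ΔP = 7.626e+04 Pa = 76.3 kPa.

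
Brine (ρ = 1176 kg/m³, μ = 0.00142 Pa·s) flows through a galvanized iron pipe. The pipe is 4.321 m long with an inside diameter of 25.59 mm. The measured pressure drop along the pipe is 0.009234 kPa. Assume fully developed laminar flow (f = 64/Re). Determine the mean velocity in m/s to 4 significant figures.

For laminar flow, f = 64/Re with Re = ρVD/μ, so Darcy-Weisbach reduces to ΔP = 32μLV/D². Solving for V: V = ΔP·D²/(32μL) = 9.234·(0.02559)²/(32·0.00142·4.321) = 0.0308 m/s.
Check: Re = ρVD/μ = 1176·0.0308·0.02559/0.00142 = 652.7 < 2300, so the laminar assumption holds.

V ≈ 0.03080 m/s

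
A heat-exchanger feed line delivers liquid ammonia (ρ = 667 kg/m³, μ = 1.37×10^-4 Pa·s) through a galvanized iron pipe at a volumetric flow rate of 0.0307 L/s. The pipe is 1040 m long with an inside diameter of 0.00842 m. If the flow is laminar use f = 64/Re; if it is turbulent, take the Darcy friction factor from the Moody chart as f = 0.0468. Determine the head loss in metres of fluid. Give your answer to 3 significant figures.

Q = 0.0307 L/s = 0.0307/1000 = 3.07e-05 m³/s.
Cross-sectional area A = πD²/4 = π(0.00842)²/4 = 5.568e-05 m²; mean velocity V = Q/A = 3.07e-05/5.568e-05 = 0.5513 m/s.
Reynolds number Re = ρVD/μ = 667 · 0.5513 · 0.00842 / 0.000137 = 2.26e+04.
Re > 4000 → turbulent; use the Moody-chart value f = 0.0468.
Darcy-Weisbach: ΔP = f(L/D)(ρV²/2) = 0.0468·(1040/0.00842)·(667·0.5513²/2) = 0.0468·1.235e+05·101.4 = 5.86e+05 Pa.
Head loss h_f = ΔP/(ρg) = 5.86e+05/(667·9.81) = 89.6 m.

h_f ≈ 89.6 m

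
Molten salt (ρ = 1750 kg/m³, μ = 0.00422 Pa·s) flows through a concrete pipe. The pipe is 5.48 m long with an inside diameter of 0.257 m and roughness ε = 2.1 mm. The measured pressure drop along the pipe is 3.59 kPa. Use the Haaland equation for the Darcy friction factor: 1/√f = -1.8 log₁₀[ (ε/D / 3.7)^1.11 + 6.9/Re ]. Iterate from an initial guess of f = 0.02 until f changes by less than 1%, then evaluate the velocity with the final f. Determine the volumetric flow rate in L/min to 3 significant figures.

Rearranging Darcy-Weisbach: V = √(2·ΔP·D/(f·L·ρ)). With ε/D = 0.0021/0.257 = 0.00817, iterate starting from f = 0.02:
  f = 0.02 → V = √(2·3590·0.257/(0.02·5.48·1750)) = 3.102 m/s; Re = ρVD/μ = 3.306e+05; f → 0.03571
  f = 0.03571 → V = 2.321 m/s; Re = 2.474e+05; f → 0.03577
Converged (Δf/f < 1%). With the final f = 0.03577: V = √(2·3590·0.257/(0.03577·5.48·1750)) = 2.319 m/s.
Q = V·A = 2.319·(π/4·0.257²) = 0.1203 m³/s = 7220 L/min.

Q ≈ 7220 L/min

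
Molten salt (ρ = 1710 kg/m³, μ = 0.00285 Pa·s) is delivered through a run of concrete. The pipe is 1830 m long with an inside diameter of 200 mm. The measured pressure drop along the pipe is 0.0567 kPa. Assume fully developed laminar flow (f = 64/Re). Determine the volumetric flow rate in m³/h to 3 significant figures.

For laminar flow, f = 64/Re with Re = ρVD/μ, so Darcy-Weisbach reduces to ΔP = 32μLV/D². Solving for V: V = ΔP·D²/(32μL) = 56.7·(0.2)²/(32·0.00285·1830) = 0.01359 m/s.
Check: Re = ρVD/μ = 1710·0.01359·0.2/0.00285 = 1631 < 2300, so the laminar assumption holds.
Q = V·A = 0.01359·(π/4·0.2²) = 0.0004269 m³/s = 1.54 m³/h.

Q ≈ 1.54 m³/h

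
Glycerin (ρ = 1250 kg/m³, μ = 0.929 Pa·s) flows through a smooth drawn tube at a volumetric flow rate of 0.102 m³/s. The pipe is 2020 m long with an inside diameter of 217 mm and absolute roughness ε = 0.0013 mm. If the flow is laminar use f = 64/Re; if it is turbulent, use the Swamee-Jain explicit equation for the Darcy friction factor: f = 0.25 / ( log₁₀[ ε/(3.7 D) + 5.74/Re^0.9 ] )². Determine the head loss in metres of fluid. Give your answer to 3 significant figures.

Cross-sectional area A = πD²/4 = π(0.217)²/4 = 0.03698 m²; mean velocity V = Q/A = 0.102/0.03698 = 2.758 m/s.
Reynolds number Re = ρVD/μ = 1250 · 2.758 · 0.217 / 0.929 = 805.3.
Re < 2300 → laminar flow, so f = 64/Re = 64/805.3 = 0.07948 (the turbulent correlation is not needed).
Darcy-Weisbach: ΔP = f(L/D)(ρV²/2) = 0.07948·(2020/0.217)·(1250·2.758²/2) = 0.07948·9309·4754 = 3.517e+06 Pa.
Head loss h_f = ΔP/(ρg) = 3.517e+06/(1250·9.81) = 287 m.

h_f ≈ 287 m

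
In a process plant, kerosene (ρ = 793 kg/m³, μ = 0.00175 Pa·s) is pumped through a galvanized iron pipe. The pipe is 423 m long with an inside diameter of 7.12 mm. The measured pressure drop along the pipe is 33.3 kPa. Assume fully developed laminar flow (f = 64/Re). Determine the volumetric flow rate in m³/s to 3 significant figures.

For laminar flow, f = 64/Re with Re = ρVD/μ, so Darcy-Weisbach reduces to ΔP = 32μLV/D². Solving for V: V = ΔP·D²/(32μL) = 3.33e+04·(0.00712)²/(32·0.00175·423) = 0.07126 m/s.
Check: Re = ρVD/μ = 793·0.07126·0.00712/0.00175 = 229.9 < 2300, so the laminar assumption holds.
Q = V·A = 0.07126·(π/4·0.00712²) = 2.837e-06 m³/s = 2.84×10^-6 m³/s.

Q ≈ 2.84×10^-6 m³/s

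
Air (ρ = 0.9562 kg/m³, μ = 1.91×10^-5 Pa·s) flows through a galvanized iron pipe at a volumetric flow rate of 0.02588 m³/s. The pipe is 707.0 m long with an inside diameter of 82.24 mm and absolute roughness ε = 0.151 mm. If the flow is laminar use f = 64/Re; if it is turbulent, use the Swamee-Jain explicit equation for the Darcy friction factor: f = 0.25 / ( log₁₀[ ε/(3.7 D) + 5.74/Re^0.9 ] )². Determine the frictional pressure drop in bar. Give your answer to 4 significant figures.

ΔP ≈ 0.02906 bar

Cross-sectional area A = πD²/4 = π(0.08224)²/4 = 0.005312 m²; mean velocity V = Q/A = 0.02588/0.005312 = 4.872 m/s.
Reynolds number Re = ρVD/μ = 0.9562 · 4.872 · 0.08224 / 1.91e-05 = 2.006e+04.
Re > 4000 → turbulent. Relative roughness ε/D = 0.000151/0.08224 = 0.00184. Swamee-Jain: f = 0.25/(log₁₀[0.00184/3.7 + 5.74/2.006e+04^0.9])² = 0.25/(log₁₀[0.000496 + 0.000771])² = 0.25/(-2.897)² = 0.02978.
Darcy-Weisbach: ΔP = f(L/D)(ρV²/2) = 0.02978·(707/0.08224)·(0.9562·4.872²/2) = 0.02978·8597·11.35 = 2906 Pa.
ΔP = 2906 Pa = 0.02906 bar.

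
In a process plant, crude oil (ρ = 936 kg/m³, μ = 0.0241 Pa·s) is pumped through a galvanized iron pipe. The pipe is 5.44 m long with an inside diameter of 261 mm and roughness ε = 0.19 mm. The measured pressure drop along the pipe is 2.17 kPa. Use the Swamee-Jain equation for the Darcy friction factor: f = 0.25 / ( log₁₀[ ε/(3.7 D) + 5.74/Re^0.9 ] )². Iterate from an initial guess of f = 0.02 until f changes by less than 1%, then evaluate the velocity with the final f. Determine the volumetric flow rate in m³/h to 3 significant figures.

Rearranging Darcy-Weisbach: V = √(2·ΔP·D/(f·L·ρ)). With ε/D = 0.00019/0.261 = 0.000728, iterate starting from f = 0.02:
  f = 0.02 → V = √(2·2170·0.261/(0.02·5.44·936)) = 3.335 m/s; Re = ρVD/μ = 3.381e+04; f → 0.0249
  f = 0.0249 → V = 2.989 m/s; Re = 3.03e+04; f → 0.02539
  f = 0.02539 → V = 2.96 m/s; Re = 3e+04; f → 0.02544
Converged (Δf/f < 1%). With the final f = 0.02544: V = √(2·2170·0.261/(0.02544·5.44·936)) = 2.957 m/s.
Q = V·A = 2.957·(π/4·0.261²) = 0.1582 m³/s = 570 m³/h.

Q ≈ 570 m³/h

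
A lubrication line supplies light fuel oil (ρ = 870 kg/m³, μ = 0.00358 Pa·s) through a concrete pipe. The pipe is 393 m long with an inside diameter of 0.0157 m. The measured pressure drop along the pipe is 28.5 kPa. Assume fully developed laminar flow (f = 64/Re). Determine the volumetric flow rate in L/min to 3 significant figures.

Q ≈ 1.81 L/min

For laminar flow, f = 64/Re with Re = ρVD/μ, so Darcy-Weisbach reduces to ΔP = 32μLV/D². Solving for V: V = ΔP·D²/(32μL) = 2.85e+04·(0.0157)²/(32·0.00358·393) = 0.156 m/s.
Check: Re = ρVD/μ = 870·0.156·0.0157/0.00358 = 595.3 < 2300, so the laminar assumption holds.
Q = V·A = 0.156·(π/4·0.0157²) = 3.021e-05 m³/s = 1.81 L/min.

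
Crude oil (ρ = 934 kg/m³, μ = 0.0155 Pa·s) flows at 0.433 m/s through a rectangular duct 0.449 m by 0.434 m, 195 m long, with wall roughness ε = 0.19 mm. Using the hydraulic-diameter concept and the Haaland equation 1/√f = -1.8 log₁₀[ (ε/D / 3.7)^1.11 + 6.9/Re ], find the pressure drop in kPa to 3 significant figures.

Hydraulic diameter D_h = 4A/P = 4·(0.449·0.434)/(2·(0.449+0.434)) = 0.7795/1.766 = 0.4414 m.
Re = ρVD_h/μ = 934·0.433·0.4414/0.0155 = 1.152e+04.
ε/D_h = 0.00019/0.4414 = 0.00043; Haaland gives 1/√f = -1.8 log₁₀[4.3e-05+0.000599] = 5.746, so f = 0.03028.
ΔP = f(L/D_h)(ρV²/2) = 0.03028·195/0.4414·87.56 = 1172 Pa.
ΔP = 1.17 kPa.

ΔP ≈ 1.17 kPa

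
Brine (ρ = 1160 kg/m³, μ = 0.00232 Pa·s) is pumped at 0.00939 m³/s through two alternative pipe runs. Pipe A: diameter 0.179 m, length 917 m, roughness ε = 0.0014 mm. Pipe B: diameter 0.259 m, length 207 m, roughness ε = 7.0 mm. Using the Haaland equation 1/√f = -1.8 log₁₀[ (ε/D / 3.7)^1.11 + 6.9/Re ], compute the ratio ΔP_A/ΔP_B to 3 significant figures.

ΔP_A/ΔP_B ≈ 11.4

Pipe A: V = Q/A = 0.00939/0.02516 = 0.3731 m/s; Re = 3.34e+04; ε/D = 7.82e-06; Haaland → f = 0.02274; ΔP_A = f(L/D)(ρV²/2) = 9409 Pa.
Pipe B: V = Q/A = 0.00939/0.05269 = 0.1782 m/s; Re = 2.308e+04; ε/D = 0.027; Haaland → f = 0.05628; ΔP_B = f(L/D)(ρV²/2) = 828.6 Pa.
ΔP_A/ΔP_B = 9409/828.6 = 11.4.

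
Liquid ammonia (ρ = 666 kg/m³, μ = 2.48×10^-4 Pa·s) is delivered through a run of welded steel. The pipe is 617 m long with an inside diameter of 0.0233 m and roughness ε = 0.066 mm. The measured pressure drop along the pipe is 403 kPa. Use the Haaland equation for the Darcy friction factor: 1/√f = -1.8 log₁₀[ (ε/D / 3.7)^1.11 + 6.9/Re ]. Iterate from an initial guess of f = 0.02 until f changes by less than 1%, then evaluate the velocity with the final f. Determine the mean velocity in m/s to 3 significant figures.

V ≈ 1.29 m/s

Rearranging Darcy-Weisbach: V = √(2·ΔP·D/(f·L·ρ)). With ε/D = 6.6e-05/0.0233 = 0.00283, iterate starting from f = 0.02:
  f = 0.02 → V = √(2·4.03e+05·0.0233/(0.02·617·666)) = 1.512 m/s; Re = ρVD/μ = 9.459e+04; f → 0.02708
  f = 0.02708 → V = 1.299 m/s; Re = 8.129e+04; f → 0.02728
Converged (Δf/f < 1%). With the final f = 0.02728: V = √(2·4.03e+05·0.0233/(0.02728·617·666)) = 1.294 m/s.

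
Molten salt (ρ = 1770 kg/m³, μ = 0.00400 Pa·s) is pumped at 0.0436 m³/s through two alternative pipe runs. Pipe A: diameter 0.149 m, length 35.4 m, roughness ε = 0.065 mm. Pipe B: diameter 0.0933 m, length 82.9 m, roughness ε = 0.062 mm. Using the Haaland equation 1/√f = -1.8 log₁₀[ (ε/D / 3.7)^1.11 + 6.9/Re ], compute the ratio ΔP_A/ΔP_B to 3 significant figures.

ΔP_A/ΔP_B ≈ 0.0401

Pipe A: V = Q/A = 0.0436/0.01744 = 2.5 m/s; Re = 1.649e+05; ε/D = 0.000436; Haaland → f = 0.01865; ΔP_A = f(L/D)(ρV²/2) = 2.452e+04 Pa.
Pipe B: V = Q/A = 0.0436/0.006837 = 6.377 m/s; Re = 2.633e+05; ε/D = 0.000665; Haaland → f = 0.01911; ΔP_B = f(L/D)(ρV²/2) = 6.111e+05 Pa.
ΔP_A/ΔP_B = 2.452e+04/6.111e+05 = 0.0401.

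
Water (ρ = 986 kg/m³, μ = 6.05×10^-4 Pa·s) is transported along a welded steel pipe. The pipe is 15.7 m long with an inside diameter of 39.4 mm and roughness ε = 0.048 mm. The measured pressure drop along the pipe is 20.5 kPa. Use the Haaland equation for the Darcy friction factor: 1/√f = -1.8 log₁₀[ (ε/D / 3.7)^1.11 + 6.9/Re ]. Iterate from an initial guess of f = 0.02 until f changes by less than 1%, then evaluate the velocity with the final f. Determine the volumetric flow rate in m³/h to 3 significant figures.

Rearranging Darcy-Weisbach: V = √(2·ΔP·D/(f·L·ρ)). With ε/D = 4.8e-05/0.0394 = 0.00122, iterate starting from f = 0.02:
  f = 0.02 → V = √(2·2.05e+04·0.0394/(0.02·15.7·986)) = 2.284 m/s; Re = ρVD/μ = 1.467e+05; f → 0.0221
  f = 0.0221 → V = 2.173 m/s; Re = 1.395e+05; f → 0.02217
Converged (Δf/f < 1%). With the final f = 0.02217: V = √(2·2.05e+04·0.0394/(0.02217·15.7·986)) = 2.169 m/s.
Q = V·A = 2.169·(π/4·0.0394²) = 0.002645 m³/s = 9.52 m³/h.

Q ≈ 9.52 m³/h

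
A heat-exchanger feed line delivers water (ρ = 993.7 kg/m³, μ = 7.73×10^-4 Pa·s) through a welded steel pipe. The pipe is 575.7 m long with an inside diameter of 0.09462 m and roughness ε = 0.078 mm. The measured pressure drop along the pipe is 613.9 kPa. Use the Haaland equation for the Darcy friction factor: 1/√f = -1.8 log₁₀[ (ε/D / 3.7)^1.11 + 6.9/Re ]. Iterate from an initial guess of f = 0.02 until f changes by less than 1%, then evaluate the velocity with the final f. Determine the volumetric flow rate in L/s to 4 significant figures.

Rearranging Darcy-Weisbach: V = √(2·ΔP·D/(f·L·ρ)). With ε/D = 7.8e-05/0.09462 = 0.000824, iterate starting from f = 0.02:
  f = 0.02 → V = √(2·6.139e+05·0.09462/(0.02·575.7·993.7)) = 3.187 m/s; Re = ρVD/μ = 3.876e+05; f → 0.01954
  f = 0.01954 → V = 3.224 m/s; Re = 3.921e+05; f → 0.01953
Converged (Δf/f < 1%). With the final f = 0.01953: V = √(2·6.139e+05·0.09462/(0.01953·575.7·993.7)) = 3.224 m/s.
Q = V·A = 3.224·(π/4·0.09462²) = 0.02267 m³/s = 22.67 L/s.

Q ≈ 22.67 L/s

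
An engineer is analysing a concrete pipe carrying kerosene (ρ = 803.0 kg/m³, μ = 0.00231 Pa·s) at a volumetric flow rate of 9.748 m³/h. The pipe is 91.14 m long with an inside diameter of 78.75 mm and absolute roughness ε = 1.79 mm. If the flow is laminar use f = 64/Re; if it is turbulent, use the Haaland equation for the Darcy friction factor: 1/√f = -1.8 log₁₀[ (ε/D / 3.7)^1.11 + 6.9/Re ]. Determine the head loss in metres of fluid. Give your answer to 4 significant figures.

Q = 9.748 m³/h = 9.748/3600 = 0.002708 m³/s.
Cross-sectional area A = πD²/4 = π(0.07875)²/4 = 0.004871 m²; mean velocity V = Q/A = 0.002708/0.004871 = 0.5559 m/s.
Reynolds number Re = ρVD/μ = 803 · 0.5559 · 0.07875 / 0.00231 = 1.522e+04.
Re > 4000 → turbulent. Relative roughness ε/D = 0.00179/0.07875 = 0.0227. Haaland: 1/√f = -1.8 log₁₀[(0.0227/3.7)^1.11 + 6.9/1.522e+04] = -1.8 log₁₀[0.00351 + 0.000453] = 4.324, so f = 0.05349.
Darcy-Weisbach: ΔP = f(L/D)(ρV²/2) = 0.05349·(91.14/0.07875)·(803·0.5559²/2) = 0.05349·1157·124.1 = 7682 Pa.
Head loss h_f = ΔP/(ρg) = 7682/(803·9.81) = 0.9752 m.

h_f ≈ 0.9752 m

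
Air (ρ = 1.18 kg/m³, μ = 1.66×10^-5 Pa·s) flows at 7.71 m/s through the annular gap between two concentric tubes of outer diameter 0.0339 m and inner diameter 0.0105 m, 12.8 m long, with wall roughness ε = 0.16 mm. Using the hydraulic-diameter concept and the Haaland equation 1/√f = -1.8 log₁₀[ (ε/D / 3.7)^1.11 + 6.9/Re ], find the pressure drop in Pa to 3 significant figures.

Hydraulic diameter D_h = 4A/P = D_o - D_i = 0.0339 - 0.0105 = 0.0234 m.
Re = ρVD_h/μ = 1.18·7.71·0.0234/1.66e-05 = 1.282e+04.
ε/D_h = 0.00016/0.0234 = 0.00684; Haaland gives 1/√f = -1.8 log₁₀[0.000925+0.000538] = 5.103, so f = 0.03841.
ΔP = f(L/D_h)(ρV²/2) = 0.03841·12.8/0.0234·35.07 = 736.8 Pa.

ΔP ≈ 737 Pa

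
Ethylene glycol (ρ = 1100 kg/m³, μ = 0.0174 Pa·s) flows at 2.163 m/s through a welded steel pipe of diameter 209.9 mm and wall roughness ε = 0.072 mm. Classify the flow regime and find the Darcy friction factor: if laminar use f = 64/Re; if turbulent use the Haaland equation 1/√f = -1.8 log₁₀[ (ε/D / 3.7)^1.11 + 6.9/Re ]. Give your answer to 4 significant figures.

Re = ρVD/μ = 1100·2.163·0.2099/0.0174 = 2.87e+04.
Re > 4000 → turbulent. ε/D = 7.2e-05/0.2099 = 0.000343; Haaland: 1/√f = -1.8 log₁₀[3.34e-05 + 0.00024] = 6.413, so f = 0.02432.

f ≈ 0.02432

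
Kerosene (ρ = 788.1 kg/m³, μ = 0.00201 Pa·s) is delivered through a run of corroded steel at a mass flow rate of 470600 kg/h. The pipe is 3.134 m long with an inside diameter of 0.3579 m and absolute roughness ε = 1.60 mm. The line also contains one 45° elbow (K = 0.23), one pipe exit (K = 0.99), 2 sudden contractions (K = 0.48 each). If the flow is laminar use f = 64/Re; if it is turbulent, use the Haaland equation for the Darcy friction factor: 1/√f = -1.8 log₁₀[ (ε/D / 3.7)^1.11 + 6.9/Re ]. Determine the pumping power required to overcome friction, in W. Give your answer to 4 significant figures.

ṁ = 470600 kg/h = 470600/3600 = 130.7 kg/s.
A = πD²/4 = π(0.3579)²/4 = 0.1006 m²; mean velocity V = ṁ/(ρA) = 130.7/(788.1 · 0.1006) = 1.649 m/s.
Reynolds number Re = ρVD/μ = 788.1 · 1.649 · 0.3579 / 0.00201 = 2.314e+05.
Re > 4000 → turbulent. Relative roughness ε/D = 0.0016/0.3579 = 0.00447. Haaland: 1/√f = -1.8 log₁₀[(0.00447/3.7)^1.11 + 6.9/2.314e+05] = -1.8 log₁₀[0.000577 + 2.98e-05] = 5.79, so f = 0.02982.
Total minor-loss coefficient ΣK = 1·0.23 + 1·0.99 + 2·0.48 = 2.18.
ΔP = [f·L/D + ΣK]·(ρV²/2) = [0.02982·3.134/0.3579 + 2.18]·(788.1·1.649²/2) = [0.2612 + 2.18]·1071 = 2615 Pa.
Q = ṁ/ρ = 130.7/788.1 = 0.1659 m³/s.
Pumping power P = QΔP = 0.1659·2615 = 433.74 W = 433.7 W.

P ≈ 433.7 W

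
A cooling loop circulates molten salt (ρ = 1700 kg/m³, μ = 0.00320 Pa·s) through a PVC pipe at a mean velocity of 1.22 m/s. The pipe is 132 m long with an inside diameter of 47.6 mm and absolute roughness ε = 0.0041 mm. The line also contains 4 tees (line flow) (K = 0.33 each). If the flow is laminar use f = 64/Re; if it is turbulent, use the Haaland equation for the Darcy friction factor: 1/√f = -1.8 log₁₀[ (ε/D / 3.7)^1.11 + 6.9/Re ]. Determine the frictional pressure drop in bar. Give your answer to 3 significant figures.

Reynolds number Re = ρVD/μ = 1700 · 1.22 · 0.0476 / 0.0032 = 3.085e+04.
Re > 4000 → turbulent. Relative roughness ε/D = 4.1e-06/0.0476 = 8.61e-05. Haaland: 1/√f = -1.8 log₁₀[(8.61e-05/3.7)^1.11 + 6.9/3.085e+04] = -1.8 log₁₀[7.2e-06 + 0.000224] = 6.546, so f = 0.02334.
Total minor-loss coefficient ΣK = 4·0.33 = 1.32.
ΔP = [f·L/D + ΣK]·(ρV²/2) = [0.02334·132/0.0476 + 1.32]·(1700·1.22²/2) = [64.72 + 1.32]·1265 = 8.355e+04 Pa.
ΔP = 8.355e+04 Pa = 0.835 bar.

ΔP ≈ 0.835 bar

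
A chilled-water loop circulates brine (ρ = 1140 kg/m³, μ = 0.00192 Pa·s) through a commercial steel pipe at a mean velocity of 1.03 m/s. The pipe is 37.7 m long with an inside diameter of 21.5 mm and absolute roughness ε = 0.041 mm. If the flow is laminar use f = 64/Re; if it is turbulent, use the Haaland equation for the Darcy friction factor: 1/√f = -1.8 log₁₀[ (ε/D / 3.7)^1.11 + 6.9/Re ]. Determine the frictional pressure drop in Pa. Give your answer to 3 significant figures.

Reynolds number Re = ρVD/μ = 1140 · 1.03 · 0.0215 / 0.00192 = 1.315e+04.
Re > 4000 → turbulent. Relative roughness ε/D = 4.1e-05/0.0215 = 0.00191. Haaland: 1/√f = -1.8 log₁₀[(0.00191/3.7)^1.11 + 6.9/1.315e+04] = -1.8 log₁₀[0.000224 + 0.000525] = 5.626, so f = 0.03159.
Darcy-Weisbach: ΔP = f(L/D)(ρV²/2) = 0.03159·(37.7/0.0215)·(1140·1.03²/2) = 0.03159·1753·604.7 = 3.35e+04 Pa.

ΔP ≈ 33500 Pa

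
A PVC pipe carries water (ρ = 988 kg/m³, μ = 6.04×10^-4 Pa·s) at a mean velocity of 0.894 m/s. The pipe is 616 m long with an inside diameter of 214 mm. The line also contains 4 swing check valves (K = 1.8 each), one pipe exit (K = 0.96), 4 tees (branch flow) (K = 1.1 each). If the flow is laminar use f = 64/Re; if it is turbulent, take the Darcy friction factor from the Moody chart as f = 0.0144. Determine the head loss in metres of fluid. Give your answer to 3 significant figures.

Reynolds number Re = ρVD/μ = 988 · 0.894 · 0.214 / 0.000604 = 3.129e+05.
Re > 4000 → turbulent; use the Moody-chart value f = 0.0144.
Total minor-loss coefficient ΣK = 4·1.8 + 1·0.96 + 4·1.1 = 12.6.
ΔP = [f·L/D + ΣK]·(ρV²/2) = [0.0144·616/0.214 + 12.6]·(988·0.894²/2) = [41.45 + 12.6]·394.8 = 2.132e+04 Pa.
Head loss h_f = ΔP/(ρg) = 2.132e+04/(988·9.81) = 2.20 m.

h_f ≈ 2.20 m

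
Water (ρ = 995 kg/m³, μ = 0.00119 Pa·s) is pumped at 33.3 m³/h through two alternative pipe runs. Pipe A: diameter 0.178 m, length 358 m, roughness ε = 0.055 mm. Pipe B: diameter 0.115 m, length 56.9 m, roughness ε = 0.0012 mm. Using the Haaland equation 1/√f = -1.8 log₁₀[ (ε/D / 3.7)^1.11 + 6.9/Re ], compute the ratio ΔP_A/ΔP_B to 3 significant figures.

Pipe A: V = Q/A = 0.00925/0.02488 = 0.3717 m/s; Re = 5.532e+04; ε/D = 0.000309; Haaland → f = 0.02125; ΔP_A = f(L/D)(ρV²/2) = 2938 Pa.
Pipe B: V = Q/A = 0.00925/0.01039 = 0.8905 m/s; Re = 8.563e+04; ε/D = 1.04e-05; Haaland → f = 0.01845; ΔP_B = f(L/D)(ρV²/2) = 3602 Pa.
ΔP_A/ΔP_B = 2938/3602 = 0.816.

ΔP_A/ΔP_B ≈ 0.816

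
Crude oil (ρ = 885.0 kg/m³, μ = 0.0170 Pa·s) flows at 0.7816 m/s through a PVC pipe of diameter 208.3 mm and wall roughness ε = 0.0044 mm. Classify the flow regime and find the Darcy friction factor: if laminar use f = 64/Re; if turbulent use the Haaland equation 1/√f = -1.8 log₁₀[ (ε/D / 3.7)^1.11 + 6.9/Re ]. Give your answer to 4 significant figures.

f ≈ 0.03236

Re = ρVD/μ = 885·0.7816·0.2083/0.017 = 8476.
Re > 4000 → turbulent. ε/D = 4.4e-06/0.2083 = 2.11e-05; Haaland: 1/√f = -1.8 log₁₀[1.51e-06 + 0.000814] = 5.559, so f = 0.03236.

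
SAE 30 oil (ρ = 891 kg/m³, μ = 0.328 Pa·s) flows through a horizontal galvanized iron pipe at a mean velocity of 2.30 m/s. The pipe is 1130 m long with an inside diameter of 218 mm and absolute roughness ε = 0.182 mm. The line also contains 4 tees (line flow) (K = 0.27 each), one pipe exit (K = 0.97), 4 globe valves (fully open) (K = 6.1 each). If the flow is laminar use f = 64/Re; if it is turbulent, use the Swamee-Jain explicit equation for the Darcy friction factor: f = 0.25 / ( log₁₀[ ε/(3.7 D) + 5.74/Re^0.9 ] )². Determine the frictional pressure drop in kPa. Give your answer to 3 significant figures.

ΔP ≈ 636 kPa

Reynolds number Re = ρVD/μ = 891 · 2.3 · 0.218 / 0.328 = 1362.
Re < 2300 → laminar flow, so f = 64/Re = 64/1362 = 0.04699 (the turbulent correlation is not needed).
Total minor-loss coefficient ΣK = 4·0.27 + 1·0.97 + 4·6.1 = 26.4.
ΔP = [f·L/D + ΣK]·(ρV²/2) = [0.04699·1130/0.218 + 26.4]·(891·2.3²/2) = [243.6 + 26.4]·2357 = 6.363e+05 Pa.
ΔP = 6.363e+05 Pa = 636 kPa.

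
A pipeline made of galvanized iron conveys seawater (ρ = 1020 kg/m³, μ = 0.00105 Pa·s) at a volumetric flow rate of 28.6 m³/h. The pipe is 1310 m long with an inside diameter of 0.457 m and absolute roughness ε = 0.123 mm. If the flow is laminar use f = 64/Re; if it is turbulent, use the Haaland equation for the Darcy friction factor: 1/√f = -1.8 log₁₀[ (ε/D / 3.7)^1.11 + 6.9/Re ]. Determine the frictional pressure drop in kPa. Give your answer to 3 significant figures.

Q = 28.6 m³/h = 28.6/3600 = 0.007944 m³/s.
Cross-sectional area A = πD²/4 = π(0.457)²/4 = 0.164 m²; mean velocity V = Q/A = 0.007944/0.164 = 0.04843 m/s.
Reynolds number Re = ρVD/μ = 1020 · 0.04843 · 0.457 / 0.00105 = 2.15e+04.
Re > 4000 → turbulent. Relative roughness ε/D = 0.000123/0.457 = 0.000269. Haaland: 1/√f = -1.8 log₁₀[(0.000269/3.7)^1.11 + 6.9/2.15e+04] = -1.8 log₁₀[2.55e-05 + 0.000321] = 6.229, so f = 0.02578.
Darcy-Weisbach: ΔP = f(L/D)(ρV²/2) = 0.02578·(1310/0.457)·(1020·0.04843²/2) = 0.02578·2867·1.196 = 88.39 Pa.
ΔP = 88.39 Pa = 0.0884 kPa.

ΔP ≈ 0.0884 kPa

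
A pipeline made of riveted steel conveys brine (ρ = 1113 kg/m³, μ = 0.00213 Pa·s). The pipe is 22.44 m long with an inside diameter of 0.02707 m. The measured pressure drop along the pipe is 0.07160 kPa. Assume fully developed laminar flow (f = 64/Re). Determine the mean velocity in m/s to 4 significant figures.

For laminar flow, f = 64/Re with Re = ρVD/μ, so Darcy-Weisbach reduces to ΔP = 32μLV/D². Solving for V: V = ΔP·D²/(32μL) = 71.6·(0.02707)²/(32·0.00213·22.44) = 0.0343 m/s.
Check: Re = ρVD/μ = 1113·0.0343·0.02707/0.00213 = 485.2 < 2300, so the laminar assumption holds.

V ≈ 0.03430 m/s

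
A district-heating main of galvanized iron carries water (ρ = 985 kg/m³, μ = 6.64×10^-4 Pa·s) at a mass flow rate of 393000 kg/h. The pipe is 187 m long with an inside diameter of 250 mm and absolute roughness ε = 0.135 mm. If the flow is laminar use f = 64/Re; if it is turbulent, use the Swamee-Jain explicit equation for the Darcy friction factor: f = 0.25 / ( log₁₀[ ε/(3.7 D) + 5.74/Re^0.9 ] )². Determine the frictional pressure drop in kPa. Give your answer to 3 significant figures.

ṁ = 393000 kg/h = 393000/3600 = 109.2 kg/s.
A = πD²/4 = π(0.25)²/4 = 0.04909 m²; mean velocity V = ṁ/(ρA) = 109.2/(985 · 0.04909) = 2.258 m/s.
Reynolds number Re = ρVD/μ = 985 · 2.258 · 0.25 / 0.000664 = 8.373e+05.
Re > 4000 → turbulent. Relative roughness ε/D = 0.000135/0.25 = 0.00054. Swamee-Jain: f = 0.25/(log₁₀[0.00054/3.7 + 5.74/8.373e+05^0.9])² = 0.25/(log₁₀[0.000146 + 2.68e-05])² = 0.25/(-3.763)² = 0.01766.
Darcy-Weisbach: ΔP = f(L/D)(ρV²/2) = 0.01766·(187/0.25)·(985·2.258²/2) = 0.01766·748·2511 = 3.316e+04 Pa.
ΔP = 3.316e+04 Pa = 33.2 kPa.

ΔP ≈ 33.2 kPa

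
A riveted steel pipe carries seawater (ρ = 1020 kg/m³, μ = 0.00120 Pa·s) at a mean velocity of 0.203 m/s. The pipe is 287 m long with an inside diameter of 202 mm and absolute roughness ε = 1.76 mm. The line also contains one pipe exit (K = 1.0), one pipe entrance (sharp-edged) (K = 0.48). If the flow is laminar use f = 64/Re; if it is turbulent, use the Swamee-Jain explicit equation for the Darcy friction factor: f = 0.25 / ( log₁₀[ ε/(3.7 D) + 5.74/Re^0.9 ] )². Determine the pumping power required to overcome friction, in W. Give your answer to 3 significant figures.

Reynolds number Re = ρVD/μ = 1020 · 0.203 · 0.202 / 0.0012 = 3.486e+04.
Re > 4000 → turbulent. Relative roughness ε/D = 0.00176/0.202 = 0.00871. Swamee-Jain: f = 0.25/(log₁₀[0.00871/3.7 + 5.74/3.486e+04^0.9])² = 0.25/(log₁₀[0.00235 + 0.000469])² = 0.25/(-2.549)² = 0.03847.
Total minor-loss coefficient ΣK = 1·1 + 1·0.48 = 1.48.
ΔP = [f·L/D + ΣK]·(ρV²/2) = [0.03847·287/0.202 + 1.48]·(1020·0.203²/2) = [54.66 + 1.48]·21.02 = 1180 Pa.
Q = V·A = 0.203·0.03205 = 0.006506 m³/s.
Pumping power P = QΔP = 0.006506·1180 = 7.676 W = 7.68 W.

P ≈ 7.68 W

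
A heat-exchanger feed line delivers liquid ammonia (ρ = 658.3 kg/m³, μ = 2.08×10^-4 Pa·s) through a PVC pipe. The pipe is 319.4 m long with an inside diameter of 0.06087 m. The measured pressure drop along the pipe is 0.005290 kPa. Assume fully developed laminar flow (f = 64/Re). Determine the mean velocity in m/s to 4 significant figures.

V ≈ 0.009220 m/s

For laminar flow, f = 64/Re with Re = ρVD/μ, so Darcy-Weisbach reduces to ΔP = 32μLV/D². Solving for V: V = ΔP·D²/(32μL) = 5.29·(0.06087)²/(32·0.000208·319.4) = 0.00922 m/s.
Check: Re = ρVD/μ = 658.3·0.00922·0.06087/0.000208 = 1776 < 2300, so the laminar assumption holds.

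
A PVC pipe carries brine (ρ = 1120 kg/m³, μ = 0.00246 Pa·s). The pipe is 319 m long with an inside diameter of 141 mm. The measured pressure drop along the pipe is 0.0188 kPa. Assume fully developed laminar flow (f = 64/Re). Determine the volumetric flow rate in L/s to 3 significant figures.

Q ≈ 0.232 L/s

For laminar flow, f = 64/Re with Re = ρVD/μ, so Darcy-Weisbach reduces to ΔP = 32μLV/D². Solving for V: V = ΔP·D²/(32μL) = 18.8·(0.141)²/(32·0.00246·319) = 0.01488 m/s.
Check: Re = ρVD/μ = 1120·0.01488·0.141/0.00246 = 955.5 < 2300, so the laminar assumption holds.
Q = V·A = 0.01488·(π/4·0.141²) = 0.0002324 m³/s = 0.232 L/s.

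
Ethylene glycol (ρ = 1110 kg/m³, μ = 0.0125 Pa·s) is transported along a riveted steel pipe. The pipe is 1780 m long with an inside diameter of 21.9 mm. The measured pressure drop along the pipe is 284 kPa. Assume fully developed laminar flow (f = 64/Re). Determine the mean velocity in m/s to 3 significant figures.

V ≈ 0.191 m/s

For laminar flow, f = 64/Re with Re = ρVD/μ, so Darcy-Weisbach reduces to ΔP = 32μLV/D². Solving for V: V = ΔP·D²/(32μL) = 2.84e+05·(0.0219)²/(32·0.0125·1780) = 0.1913 m/s.
Check: Re = ρVD/μ = 1110·0.1913·0.0219/0.0125 = 372 < 2300, so the laminar assumption holds.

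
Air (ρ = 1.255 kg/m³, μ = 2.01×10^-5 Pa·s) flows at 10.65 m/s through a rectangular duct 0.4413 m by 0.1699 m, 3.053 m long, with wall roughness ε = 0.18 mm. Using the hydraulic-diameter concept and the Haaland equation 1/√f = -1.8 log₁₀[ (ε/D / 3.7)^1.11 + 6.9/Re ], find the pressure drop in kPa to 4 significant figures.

Hydraulic diameter D_h = 4A/P = 4·(0.4413·0.1699)/(2·(0.4413+0.1699)) = 0.2999/1.222 = 0.2453 m.
Re = ρVD_h/μ = 1.255·10.65·0.2453/2.01e-05 = 1.631e+05.
ε/D_h = 0.00018/0.2453 = 0.000734; Haaland gives 1/√f = -1.8 log₁₀[7.76e-05+4.23e-05] = 7.058, so f = 0.02007.
ΔP = f(L/D_h)(ρV²/2) = 0.02007·3.053/0.2453·71.17 = 17.78 Pa.
ΔP = 0.01778 kPa.

ΔP ≈ 0.01778 kPa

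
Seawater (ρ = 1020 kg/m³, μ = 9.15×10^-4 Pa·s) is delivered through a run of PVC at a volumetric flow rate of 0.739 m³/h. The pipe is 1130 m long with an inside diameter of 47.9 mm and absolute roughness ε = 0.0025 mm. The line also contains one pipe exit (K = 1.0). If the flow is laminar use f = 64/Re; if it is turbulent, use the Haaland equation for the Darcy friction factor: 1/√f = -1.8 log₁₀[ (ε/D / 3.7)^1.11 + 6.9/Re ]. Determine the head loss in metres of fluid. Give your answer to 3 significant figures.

h_f ≈ 0.556 m

Q = 0.739 m³/h = 0.739/3600 = 0.0002053 m³/s.
Cross-sectional area A = πD²/4 = π(0.0479)²/4 = 0.001802 m²; mean velocity V = Q/A = 0.0002053/0.001802 = 0.1139 m/s.
Reynolds number Re = ρVD/μ = 1020 · 0.1139 · 0.0479 / 0.000915 = 6083.
Re > 4000 → turbulent. Relative roughness ε/D = 2.5e-06/0.0479 = 5.22e-05. Haaland: 1/√f = -1.8 log₁₀[(5.22e-05/3.7)^1.11 + 6.9/6083] = -1.8 log₁₀[4.13e-06 + 0.00113] = 5.299, so f = 0.03562.
Total minor-loss coefficient ΣK = 1·1 = 1.
ΔP = [f·L/D + ΣK]·(ρV²/2) = [0.03562·1130/0.0479 + 1]·(1020·0.1139²/2) = [840.3 + 1]·6.618 = 5568 Pa.
Head loss h_f = ΔP/(ρg) = 5568/(1020·9.81) = 0.556 m.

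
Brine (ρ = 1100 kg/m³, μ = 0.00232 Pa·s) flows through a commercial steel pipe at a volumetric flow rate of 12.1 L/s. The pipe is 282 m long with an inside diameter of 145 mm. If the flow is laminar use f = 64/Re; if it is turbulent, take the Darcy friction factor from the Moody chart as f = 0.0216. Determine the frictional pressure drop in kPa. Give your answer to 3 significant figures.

ΔP ≈ 12.4 kPa

Q = 12.1 L/s = 12.1/1000 = 0.0121 m³/s.
Cross-sectional area A = πD²/4 = π(0.145)²/4 = 0.01651 m²; mean velocity V = Q/A = 0.0121/0.01651 = 0.7328 m/s.
Reynolds number Re = ρVD/μ = 1100 · 0.7328 · 0.145 / 0.00232 = 5.038e+04.
Re > 4000 → turbulent; use the Moody-chart value f = 0.0216.
Darcy-Weisbach: ΔP = f(L/D)(ρV²/2) = 0.0216·(282/0.145)·(1100·0.7328²/2) = 0.0216·1945·295.3 = 1.241e+04 Pa.
ΔP = 1.241e+04 Pa = 12.4 kPa.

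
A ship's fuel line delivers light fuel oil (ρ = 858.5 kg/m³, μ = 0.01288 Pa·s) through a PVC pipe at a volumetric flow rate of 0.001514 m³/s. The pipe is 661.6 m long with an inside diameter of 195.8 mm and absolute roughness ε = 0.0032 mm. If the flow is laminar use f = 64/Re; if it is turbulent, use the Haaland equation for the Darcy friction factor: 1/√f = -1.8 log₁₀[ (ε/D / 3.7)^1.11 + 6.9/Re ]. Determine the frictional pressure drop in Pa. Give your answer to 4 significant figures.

Cross-sectional area A = πD²/4 = π(0.1958)²/4 = 0.03011 m²; mean velocity V = Q/A = 0.001514/0.03011 = 0.05028 m/s.
Reynolds number Re = ρVD/μ = 858.5 · 0.05028 · 0.1958 / 0.0129 = 656.2.
Re < 2300 → laminar flow, so f = 64/Re = 64/656.2 = 0.09753 (the turbulent correlation is not needed).
Darcy-Weisbach: ΔP = f(L/D)(ρV²/2) = 0.09753·(661.6/0.1958)·(858.5·0.05028²/2) = 0.09753·3379·1.085 = 357.6 Pa.

ΔP ≈ 357.6 Pa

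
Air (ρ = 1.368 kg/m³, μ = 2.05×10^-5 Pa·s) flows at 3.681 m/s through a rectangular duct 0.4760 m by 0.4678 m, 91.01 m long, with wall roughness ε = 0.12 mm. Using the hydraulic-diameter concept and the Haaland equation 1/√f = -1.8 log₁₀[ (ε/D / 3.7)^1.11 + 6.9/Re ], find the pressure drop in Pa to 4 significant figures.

ΔP ≈ 33.17 Pa

Hydraulic diameter D_h = 4A/P = 4·(0.476·0.4678)/(2·(0.476+0.4678)) = 0.8907/1.888 = 0.4719 m.
Re = ρVD_h/μ = 1.368·3.681·0.4719/2.05e-05 = 1.159e+05.
ε/D_h = 0.00012/0.4719 = 0.000254; Haaland gives 1/√f = -1.8 log₁₀[2.39e-05+5.95e-05] = 7.341, so f = 0.01856.
ΔP = f(L/D_h)(ρV²/2) = 0.01856·91.01/0.4719·9.268 = 33.17 Pa.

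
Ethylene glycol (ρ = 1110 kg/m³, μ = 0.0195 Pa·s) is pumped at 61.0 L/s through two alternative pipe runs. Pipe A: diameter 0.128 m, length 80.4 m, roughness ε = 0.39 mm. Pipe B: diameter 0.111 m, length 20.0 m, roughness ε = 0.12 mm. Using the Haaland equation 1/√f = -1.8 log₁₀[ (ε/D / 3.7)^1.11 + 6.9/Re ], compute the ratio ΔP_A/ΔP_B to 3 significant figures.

ΔP_A/ΔP_B ≈ 2.35

Pipe A: V = Q/A = 0.061/0.01287 = 4.74 m/s; Re = 3.454e+04; ε/D = 0.00305; Haaland → f = 0.02942; ΔP_A = f(L/D)(ρV²/2) = 2.305e+05 Pa.
Pipe B: V = Q/A = 0.061/0.009677 = 6.304 m/s; Re = 3.983e+04; ε/D = 0.00108; Haaland → f = 0.02472; ΔP_B = f(L/D)(ρV²/2) = 9.822e+04 Pa.
ΔP_A/ΔP_B = 2.305e+05/9.822e+04 = 2.35.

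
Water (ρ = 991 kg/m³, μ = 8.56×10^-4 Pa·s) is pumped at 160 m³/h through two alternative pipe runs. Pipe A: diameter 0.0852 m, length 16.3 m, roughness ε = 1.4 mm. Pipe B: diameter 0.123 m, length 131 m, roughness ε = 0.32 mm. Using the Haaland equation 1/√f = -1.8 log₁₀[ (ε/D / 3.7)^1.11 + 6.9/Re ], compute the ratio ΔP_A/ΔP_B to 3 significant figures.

ΔP_A/ΔP_B ≈ 1.39

Pipe A: V = Q/A = 0.04444/0.005701 = 7.796 m/s; Re = 7.689e+05; ε/D = 0.0164; Haaland → f = 0.04532; ΔP_A = f(L/D)(ρV²/2) = 2.611e+05 Pa.
Pipe B: V = Q/A = 0.04444/0.01188 = 3.74 m/s; Re = 5.326e+05; ε/D = 0.0026; Haaland → f = 0.02545; ΔP_B = f(L/D)(ρV²/2) = 1.879e+05 Pa.
ΔP_A/ΔP_B = 2.611e+05/1.879e+05 = 1.39.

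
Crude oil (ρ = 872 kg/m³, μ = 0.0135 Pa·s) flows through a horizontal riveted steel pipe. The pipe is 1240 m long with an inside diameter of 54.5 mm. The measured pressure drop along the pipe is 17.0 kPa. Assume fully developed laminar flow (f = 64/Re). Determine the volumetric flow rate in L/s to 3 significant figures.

Q ≈ 0.220 L/s

For laminar flow, f = 64/Re with Re = ρVD/μ, so Darcy-Weisbach reduces to ΔP = 32μLV/D². Solving for V: V = ΔP·D²/(32μL) = 1.7e+04·(0.0545)²/(32·0.0135·1240) = 0.09426 m/s.
Check: Re = ρVD/μ = 872·0.09426·0.0545/0.0135 = 331.8 < 2300, so the laminar assumption holds.
Q = V·A = 0.09426·(π/4·0.0545²) = 0.0002199 m³/s = 0.220 L/s.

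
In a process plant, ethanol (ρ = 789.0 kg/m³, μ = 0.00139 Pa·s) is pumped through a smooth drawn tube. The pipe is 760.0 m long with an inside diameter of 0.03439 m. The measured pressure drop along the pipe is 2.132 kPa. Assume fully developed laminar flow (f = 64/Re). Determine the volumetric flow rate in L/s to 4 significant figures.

Q ≈ 0.06928 L/s

For laminar flow, f = 64/Re with Re = ρVD/μ, so Darcy-Weisbach reduces to ΔP = 32μLV/D². Solving for V: V = ΔP·D²/(32μL) = 2132·(0.03439)²/(32·0.00139·760) = 0.07459 m/s.
Check: Re = ρVD/μ = 789·0.07459·0.03439/0.00139 = 1456 < 2300, so the laminar assumption holds.
Q = V·A = 0.07459·(π/4·0.03439²) = 6.928e-05 m³/s = 0.06928 L/s.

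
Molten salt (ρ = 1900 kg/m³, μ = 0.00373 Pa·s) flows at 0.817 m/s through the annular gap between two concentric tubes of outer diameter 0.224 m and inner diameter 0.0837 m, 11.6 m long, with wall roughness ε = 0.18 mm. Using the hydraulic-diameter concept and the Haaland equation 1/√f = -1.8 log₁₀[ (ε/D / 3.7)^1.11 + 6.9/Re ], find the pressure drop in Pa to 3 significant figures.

Hydraulic diameter D_h = 4A/P = D_o - D_i = 0.224 - 0.0837 = 0.1403 m.
Re = ρVD_h/μ = 1900·0.817·0.1403/0.00373 = 5.839e+04.
ε/D_h = 0.00018/0.1403 = 0.00128; Haaland gives 1/√f = -1.8 log₁₀[0.000144+0.000118] = 6.445, so f = 0.02407.
ΔP = f(L/D_h)(ρV²/2) = 0.02407·11.6/0.1403·634.1 = 1262 Pa.

ΔP ≈ 1260 Pa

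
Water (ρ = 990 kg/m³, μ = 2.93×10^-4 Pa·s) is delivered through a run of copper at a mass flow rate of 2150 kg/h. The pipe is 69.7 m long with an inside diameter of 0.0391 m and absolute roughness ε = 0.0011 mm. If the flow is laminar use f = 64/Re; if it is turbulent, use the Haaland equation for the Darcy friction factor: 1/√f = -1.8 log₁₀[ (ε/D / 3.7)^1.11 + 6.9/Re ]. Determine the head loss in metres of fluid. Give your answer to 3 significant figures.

h_f ≈ 0.448 m

ṁ = 2150 kg/h = 2150/3600 = 0.5972 kg/s.
A = πD²/4 = π(0.0391)²/4 = 0.001201 m²; mean velocity V = ṁ/(ρA) = 0.5972/(990 · 0.001201) = 0.5024 m/s.
Reynolds number Re = ρVD/μ = 990 · 0.5024 · 0.0391 / 0.000293 = 6.637e+04.
Re > 4000 → turbulent. Relative roughness ε/D = 1.1e-06/0.0391 = 2.81e-05. Haaland: 1/√f = -1.8 log₁₀[(2.81e-05/3.7)^1.11 + 6.9/6.637e+04] = -1.8 log₁₀[2.08e-06 + 0.000104] = 7.154, so f = 0.01954.
Darcy-Weisbach: ΔP = f(L/D)(ρV²/2) = 0.01954·(69.7/0.0391)·(990·0.5024²/2) = 0.01954·1783·124.9 = 4352 Pa.
Head loss h_f = ΔP/(ρg) = 4352/(990·9.81) = 0.448 m.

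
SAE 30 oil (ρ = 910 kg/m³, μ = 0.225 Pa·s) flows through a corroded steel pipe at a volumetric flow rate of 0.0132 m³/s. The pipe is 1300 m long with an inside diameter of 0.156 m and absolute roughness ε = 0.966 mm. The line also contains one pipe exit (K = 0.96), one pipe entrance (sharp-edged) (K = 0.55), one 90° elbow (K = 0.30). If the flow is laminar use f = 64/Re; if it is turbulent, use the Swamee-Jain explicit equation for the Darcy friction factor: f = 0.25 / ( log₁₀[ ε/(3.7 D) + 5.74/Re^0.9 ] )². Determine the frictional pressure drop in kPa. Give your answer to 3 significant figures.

ΔP ≈ 266 kPa

Cross-sectional area A = πD²/4 = π(0.156)²/4 = 0.01911 m²; mean velocity V = Q/A = 0.0132/0.01911 = 0.6906 m/s.
Reynolds number Re = ρVD/μ = 910 · 0.6906 · 0.156 / 0.225 = 435.7.
Re < 2300 → laminar flow, so f = 64/Re = 64/435.7 = 0.1469 (the turbulent correlation is not needed).
Total minor-loss coefficient ΣK = 1·0.96 + 1·0.55 + 1·0.3 = 1.81.
ΔP = [f·L/D + ΣK]·(ρV²/2) = [0.1469·1300/0.156 + 1.81]·(910·0.6906²/2) = [1224 + 1.81]·217 = 2.66e+05 Pa.
ΔP = 2.66e+05 Pa = 266 kPa.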